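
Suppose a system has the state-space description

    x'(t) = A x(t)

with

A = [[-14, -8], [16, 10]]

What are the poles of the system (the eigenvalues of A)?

-6, 2

det(sI - A) = s^2 - (tr A)s + det A, with tr A = (-14) + 10 = -4 and det A = (-14)·10 - (-8)·16 = -140 - (-128) = -12.
So p(s) = det(sI - A) = s^2 + 4s - 12.
Factor s^2 + 4s - 12: two numbers with sum -4 and product -12 are 2 and -6, so s^2 + 4s - 12 = (s - 2)(s + 6).
Hence p(s) = (s - 2) (s + 6), with roots -6, 2.
At least one eigenvalue has non-negative real part, so the system is not asymptotically stable.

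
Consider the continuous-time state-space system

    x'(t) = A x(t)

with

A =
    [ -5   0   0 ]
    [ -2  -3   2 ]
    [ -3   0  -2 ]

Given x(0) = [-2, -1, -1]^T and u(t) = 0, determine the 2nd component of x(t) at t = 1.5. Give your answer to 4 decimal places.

0.0662

det(sI - A) = s^3 - (tr A)s^2 + (M11 + M22 + M33)s - det A, where Mii is the 2×2 principal minor of A obtained by deleting row i and column i.
tr A = (-5) + (-3) + (-2) = -10; M11 = (-3)·(-2) - 2·0 = 6 - 0 = 6; M22 = (-5)·(-2) - 0·(-3) = 10 - 0 = 10; M33 = (-5)·(-3) - 0·(-2) = 15 - 0 = 15; sum of minors = 31.
det A = (-5)·((-3)·(-2) - 2·0) - 0·((-2)·(-2) - 2·(-3)) + 0·((-2)·0 - (-3)·(-3)) = (-5)·6 - 0·10 + 0·(-9) = -30.
So p(s) = det(sI - A) = s^3 + 10s^2 + 31s + 30.
Rational-root test: any integer root divides 30. Testing small divisors, s = -2 works: p(-2) = -8 + 40 + (-62) + 30 = 0, so (s + 2) is a factor.
Dividing, p(s) = (s + 2)(s^2 + 8s + 15).
Factor s^2 + 8s + 15: two numbers with sum -8 and product 15 are -3 and -5, so s^2 + 8s + 15 = (s + 3)(s + 5).
Hence p(s) = (s + 2) (s + 3) (s + 5), with roots -5, -3, -2.
The eigenvalues -5, -3, -2 are distinct and real, so A is diagonalisable and x(t) = e^{At} x(0) = V diag(e^{λ_i t}) V^{-1} x(0), where the columns of V are the eigenvectors.
λ = -5: A - (-5)I = [[0, 0, 0], [-2, 2, 2], [-3, 0, 3]]. v must be orthogonal to every row; (row 2) × (row 3) = [6, 0, 6], so take v_1 = [1, 0, 1]^T.
λ = -3: A - (-3)I = [[-2, 0, 0], [-2, 0, 2], [-3, 0, 1]]. v must be orthogonal to every row; (row 1) × (row 2) = [0, 4, 0], so take v_2 = [0, 1, 0]^T.
λ = -2: A - (-2)I = [[-3, 0, 0], [-2, -1, 2], [-3, 0, 0]]. v must be orthogonal to every row; (row 1) × (row 2) = [0, 6, 3], so take v_3 = [0, 2, 1]^T.
V = [v_1 v_2 v_3] = [[1, 0, 0], [0, 1, 2], [1, 0, 1]] has det V = 1, so V^{-1} = adj(V)/det V = [[1, 0, 0], [2, 1, -2], [-1, 0, 1]].
Modal coordinates z(0) = V^{-1} x(0): 1·(-2) + 0·(-1) + 0·(-1) = -2; 2·(-2) + 1·(-1) + (-2)·(-1) = -3; (-1)·(-2) + 0·(-1) + 1·(-1) = 1; so z(0) = [-2, -3, 1]^T.
x_2(t) = Σ_i (v_i)_2 · z_i(0) · e^{λ_i t} (row 2 of V times the modal terms).
x_2(1.5) = 0·(-2)·e^{-5·1.5} + 1·(-3)·e^{-3·1.5} + 2·1·e^{-2·1.5} = 0·0.000553 + (-3)·0.011109 + 2·0.049787 = 0.0662.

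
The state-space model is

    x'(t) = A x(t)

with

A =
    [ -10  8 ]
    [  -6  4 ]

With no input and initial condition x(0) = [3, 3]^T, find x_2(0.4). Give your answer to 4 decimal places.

1.3480

det(sI - A) = s^2 - (tr A)s + det A, with tr A = (-10) + 4 = -6 and det A = (-10)·4 - 8·(-6) = -40 - (-48) = 8.
So p(s) = det(sI - A) = s^2 + 6s + 8.
Factor s^2 + 6s + 8: two numbers with sum -6 and product 8 are -2 and -4, so s^2 + 6s + 8 = (s + 2)(s + 4).
Hence p(s) = (s + 2) (s + 4), with roots -4, -2.
The eigenvalues -4, -2 are distinct and real, so A is diagonalisable and x(t) = e^{At} x(0) = V diag(e^{λ_i t}) V^{-1} x(0), where the columns of V are the eigenvectors.
λ = -4: A - (-4)I = [[-6, 8], [-6, 8]]. Row 1 gives (-6)·v1 + 8·v2 = 0, so take v_1 = [4, 3]^T.
λ = -2: A - (-2)I = [[-8, 8], [-6, 6]]. Row 1 gives (-8)·v1 + 8·v2 = 0, so take v_2 = [-1, -1]^T.
V = [v_1 v_2] = [[4, -1], [3, -1]] has det V = -1, so V^{-1} = adj(V)/det V = [[1, -1], [3, -4]].
Modal coordinates z(0) = V^{-1} x(0): 1·3 + (-1)·3 = 0; 3·3 + (-4)·3 = -3; so z(0) = [0, -3]^T.
x_2(t) = Σ_i (v_i)_2 · z_i(0) · e^{λ_i t} (row 2 of V times the modal terms).
x_2(0.4) = 3·0·e^{-4·0.4} + (-1)·(-3)·e^{-2·0.4} = 0·0.201897 + 3·0.449329 = 1.3480.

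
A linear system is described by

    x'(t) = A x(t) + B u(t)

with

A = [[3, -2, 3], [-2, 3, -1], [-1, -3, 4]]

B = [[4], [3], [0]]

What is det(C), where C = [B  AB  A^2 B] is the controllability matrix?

AB = [[6], [1], [-13]]
A^2B = [[-23], [4], [-61]]
Controllability matrix C = [B  AB  A^2B] = [[4, 6, -23], [3, 1, 4], [0, -13, -61]]
Expanding along the first row, det(C) = 4·(1·(-61) - 4·(-13)) - 6·(3·(-61) - 4·0) + (-23)·(3·(-13) - 1·0) = 4·(-9) - 6·(-183) + (-23)·(-39) = 1959
Since det(C) ≠ 0, rank(C) = 3 and the system is completely controllable.

1959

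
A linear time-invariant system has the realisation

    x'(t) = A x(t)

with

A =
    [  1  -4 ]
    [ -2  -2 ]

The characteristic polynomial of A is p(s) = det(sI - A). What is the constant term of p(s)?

-10

For a 2×2 matrix, det(sI - A) = s^2 - (tr A)s + det A.
tr A = -1, det A = -10.
So p(s) = s^2 + s - 10.
The constant term is -10.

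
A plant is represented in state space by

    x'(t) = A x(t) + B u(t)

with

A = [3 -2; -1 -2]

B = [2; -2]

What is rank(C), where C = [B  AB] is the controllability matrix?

AB = [[10], [2]]
Controllability matrix C = [B  AB] = [[2, 10], [-2, 2]]
det(C) = 2·2 - 10·(-2) = 4 - (-20) = 24 ≠ 0, so rank(C) = 2.
rank(C) = 2 = n, so the pair (A, B) is completely controllable.

2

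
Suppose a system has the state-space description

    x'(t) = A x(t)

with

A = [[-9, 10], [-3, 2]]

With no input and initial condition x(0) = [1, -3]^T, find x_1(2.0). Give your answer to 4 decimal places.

-0.0747

det(sI - A) = s^2 - (tr A)s + det A, with tr A = (-9) + 2 = -7 and det A = (-9)·2 - 10·(-3) = -18 - (-30) = 12.
So p(s) = det(sI - A) = s^2 + 7s + 12.
Factor s^2 + 7s + 12: two numbers with sum -7 and product 12 are -3 and -4, so s^2 + 7s + 12 = (s + 3)(s + 4).
Hence p(s) = (s + 3) (s + 4), with roots -4, -3.
The eigenvalues -4, -3 are distinct and real, so A is diagonalisable and x(t) = e^{At} x(0) = V diag(e^{λ_i t}) V^{-1} x(0), where the columns of V are the eigenvectors.
λ = -4: A - (-4)I = [[-5, 10], [-3, 6]]. Row 1 gives (-5)·v1 + 10·v2 = 0, so take v_1 = [2, 1]^T.
λ = -3: A - (-3)I = [[-6, 10], [-3, 5]]. Row 1 gives (-6)·v1 + 10·v2 = 0, so take v_2 = [-5, -3]^T.
V = [v_1 v_2] = [[2, -5], [1, -3]] has det V = -1, so V^{-1} = adj(V)/det V = [[3, -5], [1, -2]].
Modal coordinates z(0) = V^{-1} x(0): 3·1 + (-5)·(-3) = 18; 1·1 + (-2)·(-3) = 7; so z(0) = [18, 7]^T.
x_1(t) = Σ_i (v_i)_1 · z_i(0) · e^{λ_i t} (row 1 of V times the modal terms).
x_1(2.0) = 2·18·e^{-4·2.0} + (-5)·7·e^{-3·2.0} = 36·0.000335 + (-35)·0.002479 = -0.0747.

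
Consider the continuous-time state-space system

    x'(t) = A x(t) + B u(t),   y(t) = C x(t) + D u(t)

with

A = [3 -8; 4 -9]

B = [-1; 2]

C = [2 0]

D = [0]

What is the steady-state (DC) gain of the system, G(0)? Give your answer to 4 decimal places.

-10.0000

G(0) = C(-A)^{-1}B + D = -C A^{-1} B + D.
det A = 5, so A^{-1} = (1/5)·adj(A) = [[-9/5, 8/5], [-4/5, 3/5]]
A^{-1} B = [5, 2]^T
C A^{-1} B = 10
G(0) = D - C A^{-1} B = 0 - (10) = -10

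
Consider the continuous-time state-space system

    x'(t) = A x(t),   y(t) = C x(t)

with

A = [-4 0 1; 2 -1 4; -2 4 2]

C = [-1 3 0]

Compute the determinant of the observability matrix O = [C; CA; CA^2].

-2267

CA = [[10, -3, 11]]
CA^2 = [[-68, 47, 20]]
Observability matrix O = [C; CA; CA^2] = [[-1, 3, 0], [10, -3, 11], [-68, 47, 20]]
Expanding along the first row, det(O) = (-1)·((-3)·20 - 11·47) - 3·(10·20 - 11·(-68)) + 0·(10·47 - (-3)·(-68)) = (-1)·(-577) - 3·948 + 0·266 = -2267
Since det(O) ≠ 0, rank(O) = 3 and the system is completely observable.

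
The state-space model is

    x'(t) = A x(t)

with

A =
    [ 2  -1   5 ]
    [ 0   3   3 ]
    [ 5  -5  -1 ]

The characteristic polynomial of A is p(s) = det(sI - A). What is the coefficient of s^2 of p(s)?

-4

Expand det(sI - A) for the 3×3 matrix.
p(s) = s^3 - 4s^2 - 9s + 66.
(Check: constant term = det(-A) = (-1)^3 det A = 66; coefficient of s^2 = -tr A = -4.)
The coefficient of s^2 is -4.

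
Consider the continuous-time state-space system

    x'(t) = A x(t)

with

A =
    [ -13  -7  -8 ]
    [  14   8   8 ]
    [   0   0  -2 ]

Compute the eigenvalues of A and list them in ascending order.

det(sI - A) = s^3 - (tr A)s^2 + (M11 + M22 + M33)s - det A, where Mii is the 2×2 principal minor of A obtained by deleting row i and column i.
tr A = (-13) + 8 + (-2) = -7; M11 = 8·(-2) - 8·0 = -16 - 0 = -16; M22 = (-13)·(-2) - (-8)·0 = 26 - 0 = 26; M33 = (-13)·8 - (-7)·14 = -104 - (-98) = -6; sum of minors = 4.
det A = (-13)·(8·(-2) - 8·0) - (-7)·(14·(-2) - 8·0) + (-8)·(14·0 - 8·0) = (-13)·(-16) - (-7)·(-28) + (-8)·0 = 12.
So p(s) = det(sI - A) = s^3 + 7s^2 + 4s - 12.
Rational-root test: any integer root divides -12. Testing small divisors, s = 1 works: p(1) = 1 + 7 + 4 + (-12) = 0, so (s - 1) is a factor.
Dividing, p(s) = (s - 1)(s^2 + 8s + 12).
Factor s^2 + 8s + 12: two numbers with sum -8 and product 12 are -2 and -6, so s^2 + 8s + 12 = (s + 2)(s + 6).
Hence p(s) = (s - 1) (s + 2) (s + 6), with roots -6, -2, 1.
At least one eigenvalue has non-negative real part, so the system is not asymptotically stable.

-6, -2, 1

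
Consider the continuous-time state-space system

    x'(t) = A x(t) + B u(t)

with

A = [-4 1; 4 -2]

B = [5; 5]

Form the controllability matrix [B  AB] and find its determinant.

125

AB = [[-15], [10]]
Controllability matrix C = [B  AB] = [[5, -15], [5, 10]]
det(C) = 5·10 - (-15)·5 = 50 - (-75) = 125
Since det(C) ≠ 0, rank(C) = 2 and the system is completely controllable.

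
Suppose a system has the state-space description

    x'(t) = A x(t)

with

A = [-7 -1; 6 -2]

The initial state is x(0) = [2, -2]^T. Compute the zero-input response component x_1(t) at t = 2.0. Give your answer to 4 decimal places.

-0.0005

det(sI - A) = s^2 - (tr A)s + det A, with tr A = (-7) + (-2) = -9 and det A = (-7)·(-2) - (-1)·6 = 14 - (-6) = 20.
So p(s) = det(sI - A) = s^2 + 9s + 20.
Factor s^2 + 9s + 20: two numbers with sum -9 and product 20 are -4 and -5, so s^2 + 9s + 20 = (s + 4)(s + 5).
Hence p(s) = (s + 4) (s + 5), with roots -5, -4.
The eigenvalues -5, -4 are distinct and real, so A is diagonalisable and x(t) = e^{At} x(0) = V diag(e^{λ_i t}) V^{-1} x(0), where the columns of V are the eigenvectors.
λ = -5: A - (-5)I = [[-2, -1], [6, 3]]. Row 1 gives (-2)·v1 + (-1)·v2 = 0, so take v_1 = [1, -2]^T.
λ = -4: A - (-4)I = [[-3, -1], [6, 2]]. Row 1 gives (-3)·v1 + (-1)·v2 = 0, so take v_2 = [-1, 3]^T.
V = [v_1 v_2] = [[1, -1], [-2, 3]] has det V = 1, so V^{-1} = adj(V)/det V = [[3, 1], [2, 1]].
Modal coordinates z(0) = V^{-1} x(0): 3·2 + 1·(-2) = 4; 2·2 + 1·(-2) = 2; so z(0) = [4, 2]^T.
x_1(t) = Σ_i (v_i)_1 · z_i(0) · e^{λ_i t} (row 1 of V times the modal terms).
x_1(2.0) = 1·4·e^{-5·2.0} + (-1)·2·e^{-4·2.0} = 4·0.000045 + (-2)·0.000335 = -0.0005.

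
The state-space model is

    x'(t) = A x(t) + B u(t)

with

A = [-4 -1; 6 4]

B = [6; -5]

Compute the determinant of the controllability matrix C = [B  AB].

1

AB = [[-19], [16]]
Controllability matrix C = [B  AB] = [[6, -19], [-5, 16]]
det(C) = 6·16 - (-19)·(-5) = 96 - 95 = 1
Since det(C) ≠ 0, rank(C) = 2 and the system is completely controllable.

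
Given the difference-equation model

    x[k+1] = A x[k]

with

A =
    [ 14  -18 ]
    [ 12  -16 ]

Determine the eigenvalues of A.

-4, 2

det(zI - A) = z^2 - (tr A)z + det A, with tr A = 14 + (-16) = -2 and det A = 14·(-16) - (-18)·12 = -224 - (-216) = -8.
So p(z) = det(zI - A) = z^2 + 2z - 8.
Factor z^2 + 2z - 8: two numbers with sum -2 and product -8 are 2 and -4, so z^2 + 2z - 8 = (z - 2)(z + 4).
Hence p(z) = (z - 2) (z + 4), with roots -4, 2.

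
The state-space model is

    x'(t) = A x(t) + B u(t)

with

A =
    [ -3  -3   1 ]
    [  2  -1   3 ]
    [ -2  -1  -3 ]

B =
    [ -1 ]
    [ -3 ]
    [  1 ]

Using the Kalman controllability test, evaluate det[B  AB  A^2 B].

-350

AB = [[13], [4], [2]]
A^2B = [[-49], [28], [-36]]
Controllability matrix C = [B  AB  A^2B] = [[-1, 13, -49], [-3, 4, 28], [1, 2, -36]]
Expanding along the first row, det(C) = (-1)·(4·(-36) - 28·2) - 13·((-3)·(-36) - 28·1) + (-49)·((-3)·2 - 4·1) = (-1)·(-200) - 13·80 + (-49)·(-10) = -350
Since det(C) ≠ 0, rank(C) = 3 and the system is completely controllable.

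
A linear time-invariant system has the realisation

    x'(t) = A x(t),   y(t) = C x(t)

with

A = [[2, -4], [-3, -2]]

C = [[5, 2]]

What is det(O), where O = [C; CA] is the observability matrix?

-128

CA = [[4, -24]]
Observability matrix O = [C; CA] = [[5, 2], [4, -24]]
det(O) = 5·(-24) - 2·4 = -120 - 8 = -128
Since det(O) ≠ 0, rank(O) = 2 and the system is completely observable.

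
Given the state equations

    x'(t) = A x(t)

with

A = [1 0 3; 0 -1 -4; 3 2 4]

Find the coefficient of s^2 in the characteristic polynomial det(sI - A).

Expand det(sI - A) for the 3×3 matrix.
p(s) = s^3 - 4s^2 - 2s - 13.
(Check: constant term = det(-A) = (-1)^3 det A = -13; coefficient of s^2 = -tr A = -4.)
The coefficient of s^2 is -4.

-4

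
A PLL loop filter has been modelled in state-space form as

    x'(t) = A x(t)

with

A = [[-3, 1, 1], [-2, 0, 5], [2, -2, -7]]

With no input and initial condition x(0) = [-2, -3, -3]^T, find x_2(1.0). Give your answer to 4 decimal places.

-0.9640

det(sI - A) = s^3 - (tr A)s^2 + (M11 + M22 + M33)s - det A, where Mii is the 2×2 principal minor of A obtained by deleting row i and column i.
tr A = (-3) + 0 + (-7) = -10; M11 = 0·(-7) - 5·(-2) = 0 - (-10) = 10; M22 = (-3)·(-7) - 1·2 = 21 - 2 = 19; M33 = (-3)·0 - 1·(-2) = 0 - (-2) = 2; sum of minors = 31.
det A = (-3)·(0·(-7) - 5·(-2)) - 1·((-2)·(-7) - 5·2) + 1·((-2)·(-2) - 0·2) = (-3)·10 - 1·4 + 1·4 = -30.
So p(s) = det(sI - A) = s^3 + 10s^2 + 31s + 30.
Rational-root test: any integer root divides 30. Testing small divisors, s = -2 works: p(-2) = -8 + 40 + (-62) + 30 = 0, so (s + 2) is a factor.
Dividing, p(s) = (s + 2)(s^2 + 8s + 15).
Factor s^2 + 8s + 15: two numbers with sum -8 and product 15 are -3 and -5, so s^2 + 8s + 15 = (s + 3)(s + 5).
Hence p(s) = (s + 2) (s + 3) (s + 5), with roots -5, -3, -2.
The eigenvalues -5, -3, -2 are distinct and real, so A is diagonalisable and x(t) = e^{At} x(0) = V diag(e^{λ_i t}) V^{-1} x(0), where the columns of V are the eigenvectors.
λ = -5: A - (-5)I = [[2, 1, 1], [-2, 5, 5], [2, -2, -2]]. v must be orthogonal to every row; (row 1) × (row 2) = [0, -12, 12], so take v_1 = [0, -1, 1]^T.
λ = -3: A - (-3)I = [[0, 1, 1], [-2, 3, 5], [2, -2, -4]]. v must be orthogonal to every row; (row 1) × (row 2) = [2, -2, 2], so take v_2 = [-1, 1, -1]^T.
λ = -2: A - (-2)I = [[-1, 1, 1], [-2, 2, 5], [2, -2, -5]]. v must be orthogonal to every row; (row 1) × (row 2) = [3, 3, 0], so take v_3 = [1, 1, 0]^T.
V = [v_1 v_2 v_3] = [[0, -1, 1], [-1, 1, 1], [1, -1, 0]] has det V = -1, so V^{-1} = adj(V)/det V = [[-1, 1, 2], [-1, 1, 1], [0, 1, 1]].
Modal coordinates z(0) = V^{-1} x(0): (-1)·(-2) + 1·(-3) + 2·(-3) = -7; (-1)·(-2) + 1·(-3) + 1·(-3) = -4; 0·(-2) + 1·(-3) + 1·(-3) = -6; so z(0) = [-7, -4, -6]^T.
x_2(t) = Σ_i (v_i)_2 · z_i(0) · e^{λ_i t} (row 2 of V times the modal terms).
x_2(1.0) = (-1)·(-7)·e^{-5·1.0} + 1·(-4)·e^{-3·1.0} + 1·(-6)·e^{-2·1.0} = 7·0.006738 + (-4)·0.049787 + (-6)·0.135335 = -0.9640.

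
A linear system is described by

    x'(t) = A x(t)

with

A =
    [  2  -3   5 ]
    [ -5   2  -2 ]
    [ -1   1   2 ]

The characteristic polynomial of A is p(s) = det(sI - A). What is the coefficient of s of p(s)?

4

Expand det(sI - A) for the 3×3 matrix.
p(s) = s^3 - 6s^2 + 4s + 39.
(Check: constant term = det(-A) = (-1)^3 det A = 39; coefficient of s^2 = -tr A = -6.)
The coefficient of s is 4.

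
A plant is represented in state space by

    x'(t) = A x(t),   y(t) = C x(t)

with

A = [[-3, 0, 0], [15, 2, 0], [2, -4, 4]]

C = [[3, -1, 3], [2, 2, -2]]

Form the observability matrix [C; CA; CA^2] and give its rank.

2

CA = [[-18, -14, 12], [20, 12, -8]]
CA^2 = [[-132, -76, 48], [104, 56, -32]]
Observability matrix O = [C; CA; CA^2] = [[3, -1, 3], [2, 2, -2], [-18, -14, 12], [20, 12, -8], [-132, -76, 48], [104, 56, -32]]
The columns c1, c2, c3 of O are linearly dependent: -c1 + 3·c2 + 2·c3 = 0 (check each entry), so rank(O) ≤ 2.
The 2×2 minor from rows 1, 2, columns 1, 2 is 3·2 - (-1)·2 = 6 - (-2) = 8 ≠ 0, so rank(O) = 2.
rank(O) = 2 < n = 3, so the pair (A, C) is not completely observable.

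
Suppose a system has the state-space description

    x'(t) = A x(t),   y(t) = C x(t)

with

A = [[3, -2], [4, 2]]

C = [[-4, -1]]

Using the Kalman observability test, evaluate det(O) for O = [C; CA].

-40

CA = [[-16, 6]]
Observability matrix O = [C; CA] = [[-4, -1], [-16, 6]]
det(O) = (-4)·6 - (-1)·(-16) = -24 - 16 = -40
Since det(O) ≠ 0, rank(O) = 2 and the system is completely observable.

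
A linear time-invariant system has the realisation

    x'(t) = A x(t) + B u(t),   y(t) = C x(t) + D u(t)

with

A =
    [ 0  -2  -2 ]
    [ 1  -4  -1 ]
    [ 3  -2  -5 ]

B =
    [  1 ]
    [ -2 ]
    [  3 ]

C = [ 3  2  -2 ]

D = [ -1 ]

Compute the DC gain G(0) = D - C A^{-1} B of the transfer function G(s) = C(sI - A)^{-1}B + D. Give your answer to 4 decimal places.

G(0) = C(-A)^{-1}B + D = -C A^{-1} B + D.
det A = -24, so A^{-1} = (1/-24)·adj(A) = [[-3/4, 1/4, 1/4], [-1/12, -1/4, 1/12], [-5/12, 1/4, -1/12]]
A^{-1} B = [-1/2, 2/3, -7/6]^T
C A^{-1} B = 13/6
G(0) = D - C A^{-1} B = -1 - (13/6) = -19/6 ≈ -3.1667

-3.1667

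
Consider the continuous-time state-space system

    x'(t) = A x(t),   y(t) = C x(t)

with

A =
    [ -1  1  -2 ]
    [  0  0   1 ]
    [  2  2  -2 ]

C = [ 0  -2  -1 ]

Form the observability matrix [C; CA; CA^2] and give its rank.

3

CA = [[-2, -2, 0]]
CA^2 = [[2, -2, 2]]
Observability matrix O = [C; CA; CA^2] = [[0, -2, -1], [-2, -2, 0], [2, -2, 2]]
det(O) = 0·((-2)·2 - 0·(-2)) - (-2)·((-2)·2 - 0·2) + (-1)·((-2)·(-2) - (-2)·2) = 0·(-4) - (-2)·(-4) + (-1)·8 = -16 ≠ 0, so rank(O) = 3.
rank(O) = 3 = n, so the pair (A, C) is completely observable.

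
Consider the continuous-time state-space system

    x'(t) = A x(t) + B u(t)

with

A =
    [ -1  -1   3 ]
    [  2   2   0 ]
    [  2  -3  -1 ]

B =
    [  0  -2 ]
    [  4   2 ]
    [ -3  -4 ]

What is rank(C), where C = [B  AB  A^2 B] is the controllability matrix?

3

AB = [[-13, -12], [8, 0], [-9, -6]]
A^2B = [[-22, -6], [-10, -24], [-41, -18]]
Controllability matrix C = [B  AB  A^2B] = [[0, -2, -13, -12, -22, -6], [4, 2, 8, 0, -10, -24], [-3, -4, -9, -6, -41, -18]]
Take the 3×3 submatrix of C formed by columns 1, 2, 3: [[0, -2, -13], [4, 2, 8], [-3, -4, -9]]. Its determinant is 0·(2·(-9) - 8·(-4)) - (-2)·(4·(-9) - 8·(-3)) + (-13)·(4·(-4) - 2·(-3)) = 0·14 - (-2)·(-12) + (-13)·(-10) = 106 ≠ 0.
So rank(C) ≥ 3; since C has 3 rows, rank(C) = 3.
rank(C) = 3 = n, so the pair (A, B) is completely controllable.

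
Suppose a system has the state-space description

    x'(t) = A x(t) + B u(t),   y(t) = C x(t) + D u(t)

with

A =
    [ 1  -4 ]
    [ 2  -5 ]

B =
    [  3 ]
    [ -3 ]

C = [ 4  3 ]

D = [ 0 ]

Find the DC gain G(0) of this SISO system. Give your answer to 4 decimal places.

45.0000

G(0) = C(-A)^{-1}B + D = -C A^{-1} B + D.
det A = 3, so A^{-1} = (1/3)·adj(A) = [[-5/3, 4/3], [-2/3, 1/3]]
A^{-1} B = [-9, -3]^T
C A^{-1} B = -45
G(0) = D - C A^{-1} B = 0 - (-45) = 45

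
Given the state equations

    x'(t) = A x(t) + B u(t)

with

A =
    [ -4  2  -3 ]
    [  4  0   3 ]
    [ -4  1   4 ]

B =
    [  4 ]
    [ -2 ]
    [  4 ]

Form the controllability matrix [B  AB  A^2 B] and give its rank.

3

AB = [[-32], [28], [-2]]
A^2B = [[190], [-134], [148]]
Controllability matrix C = [B  AB  A^2B] = [[4, -32, 190], [-2, 28, -134], [4, -2, 148]]
det(C) = 4·(28·148 - (-134)·(-2)) - (-32)·((-2)·148 - (-134)·4) + 190·((-2)·(-2) - 28·4) = 4·3876 - (-32)·240 + 190·(-108) = 2664 ≠ 0, so rank(C) = 3.
rank(C) = 3 = n, so the pair (A, B) is completely controllable.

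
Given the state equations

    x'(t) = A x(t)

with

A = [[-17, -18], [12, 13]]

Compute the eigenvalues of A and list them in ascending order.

det(sI - A) = s^2 - (tr A)s + det A, with tr A = (-17) + 13 = -4 and det A = (-17)·13 - (-18)·12 = -221 - (-216) = -5.
So p(s) = det(sI - A) = s^2 + 4s - 5.
Factor s^2 + 4s - 5: two numbers with sum -4 and product -5 are 1 and -5, so s^2 + 4s - 5 = (s - 1)(s + 5).
Hence p(s) = (s - 1) (s + 5), with roots -5, 1.
At least one eigenvalue has non-negative real part, so the system is not asymptotically stable.

-5, 1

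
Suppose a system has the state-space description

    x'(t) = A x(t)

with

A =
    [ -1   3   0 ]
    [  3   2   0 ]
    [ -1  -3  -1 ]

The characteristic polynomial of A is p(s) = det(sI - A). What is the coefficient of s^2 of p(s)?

0

Expand det(sI - A) for the 3×3 matrix.
p(s) = s^3 - 12s - 11.
(Check: constant term = det(-A) = (-1)^3 det A = -11; coefficient of s^2 = -tr A = 0.)
The coefficient of s^2 is 0.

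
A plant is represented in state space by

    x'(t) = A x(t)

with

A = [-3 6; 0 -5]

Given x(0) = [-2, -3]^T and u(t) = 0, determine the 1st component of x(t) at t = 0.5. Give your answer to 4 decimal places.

det(sI - A) = s^2 - (tr A)s + det A, with tr A = (-3) + (-5) = -8 and det A = (-3)·(-5) - 6·0 = 15 - 0 = 15.
So p(s) = det(sI - A) = s^2 + 8s + 15.
Factor s^2 + 8s + 15: two numbers with sum -8 and product 15 are -3 and -5, so s^2 + 8s + 15 = (s + 3)(s + 5).
Hence p(s) = (s + 3) (s + 5), with roots -5, -3.
The eigenvalues -5, -3 are distinct and real, so A is diagonalisable and x(t) = e^{At} x(0) = V diag(e^{λ_i t}) V^{-1} x(0), where the columns of V are the eigenvectors.
λ = -5: A - (-5)I = [[2, 6], [0, 0]]. Row 1 gives 2·v1 + 6·v2 = 0, so take v_1 = [-3, 1]^T.
λ = -3: A - (-3)I = [[0, 6], [0, -2]]. Row 1 gives 0·v1 + 6·v2 = 0, so take v_2 = [1, 0]^T.
V = [v_1 v_2] = [[-3, 1], [1, 0]] has det V = -1, so V^{-1} = adj(V)/det V = [[0, 1], [1, 3]].
Modal coordinates z(0) = V^{-1} x(0): 0·(-2) + 1·(-3) = -3; 1·(-2) + 3·(-3) = -11; so z(0) = [-3, -11]^T.
x_1(t) = Σ_i (v_i)_1 · z_i(0) · e^{λ_i t} (row 1 of V times the modal terms).
x_1(0.5) = (-3)·(-3)·e^{-5·0.5} + 1·(-11)·e^{-3·0.5} = 9·0.082085 + (-11)·0.223130 = -1.7157.

-1.7157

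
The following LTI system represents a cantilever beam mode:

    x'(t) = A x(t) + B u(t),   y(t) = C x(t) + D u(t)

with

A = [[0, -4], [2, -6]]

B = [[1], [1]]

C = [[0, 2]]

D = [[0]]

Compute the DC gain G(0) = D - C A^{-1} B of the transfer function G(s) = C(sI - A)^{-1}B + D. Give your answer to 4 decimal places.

0.5000

G(0) = C(-A)^{-1}B + D = -C A^{-1} B + D.
det A = 8, so A^{-1} = (1/8)·adj(A) = [[-3/4, 1/2], [-1/4, 0]]
A^{-1} B = [-1/4, -1/4]^T
C A^{-1} B = -1/2
G(0) = D - C A^{-1} B = 0 - (-1/2) = 1/2 ≈ 0.5000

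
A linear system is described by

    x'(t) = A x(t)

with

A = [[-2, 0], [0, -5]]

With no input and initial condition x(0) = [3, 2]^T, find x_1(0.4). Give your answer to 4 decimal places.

1.3480

det(sI - A) = s^2 - (tr A)s + det A, with tr A = (-2) + (-5) = -7 and det A = (-2)·(-5) - 0·0 = 10 - 0 = 10.
So p(s) = det(sI - A) = s^2 + 7s + 10.
Factor s^2 + 7s + 10: two numbers with sum -7 and product 10 are -2 and -5, so s^2 + 7s + 10 = (s + 2)(s + 5).
Hence p(s) = (s + 2) (s + 5), with roots -5, -2.
The eigenvalues -5, -2 are distinct and real, so A is diagonalisable and x(t) = e^{At} x(0) = V diag(e^{λ_i t}) V^{-1} x(0), where the columns of V are the eigenvectors.
λ = -5: A - (-5)I = [[3, 0], [0, 0]]. Row 1 gives 3·v1 + 0·v2 = 0, so take v_1 = [0, 1]^T.
λ = -2: A - (-2)I = [[0, 0], [0, -3]]. Row 2 gives 0·v1 + (-3)·v2 = 0, so take v_2 = [1, 0]^T.
V = [v_1 v_2] = [[0, 1], [1, 0]] has det V = -1, so V^{-1} = adj(V)/det V = [[0, 1], [1, 0]].
Modal coordinates z(0) = V^{-1} x(0): 0·3 + 1·2 = 2; 1·3 + 0·2 = 3; so z(0) = [2, 3]^T.
x_1(t) = Σ_i (v_i)_1 · z_i(0) · e^{λ_i t} (row 1 of V times the modal terms).
x_1(0.4) = 0·2·e^{-5·0.4} + 1·3·e^{-2·0.4} = 0·0.135335 + 3·0.449329 = 1.3480.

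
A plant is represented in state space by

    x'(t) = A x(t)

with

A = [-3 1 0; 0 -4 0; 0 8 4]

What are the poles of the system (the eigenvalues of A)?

det(sI - A) = s^3 - (tr A)s^2 + (M11 + M22 + M33)s - det A, where Mii is the 2×2 principal minor of A obtained by deleting row i and column i.
tr A = (-3) + (-4) + 4 = -3; M11 = (-4)·4 - 0·8 = -16 - 0 = -16; M22 = (-3)·4 - 0·0 = -12 - 0 = -12; M33 = (-3)·(-4) - 1·0 = 12 - 0 = 12; sum of minors = -16.
det A = (-3)·((-4)·4 - 0·8) - 1·(0·4 - 0·0) + 0·(0·8 - (-4)·0) = (-3)·(-16) - 1·0 + 0·0 = 48.
So p(s) = det(sI - A) = s^3 + 3s^2 - 16s - 48.
Rational-root test: any integer root divides -48. Testing small divisors, s = -3 works: p(-3) = -27 + 27 + 48 + (-48) = 0, so (s + 3) is a factor.
Dividing, p(s) = (s + 3)(s^2 - 16).
Factor s^2 - 16: two numbers with sum 0 and product -16 are 4 and -4, so s^2 - 16 = (s - 4)(s + 4).
Hence p(s) = (s - 4) (s + 3) (s + 4), with roots -4, -3, 4.
At least one eigenvalue has non-negative real part, so the system is not asymptotically stable.

-4, -3, 4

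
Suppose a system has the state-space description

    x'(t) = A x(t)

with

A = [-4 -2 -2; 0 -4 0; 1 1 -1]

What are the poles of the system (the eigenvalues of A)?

det(sI - A) = s^3 - (tr A)s^2 + (M11 + M22 + M33)s - det A, where Mii is the 2×2 principal minor of A obtained by deleting row i and column i.
tr A = (-4) + (-4) + (-1) = -9; M11 = (-4)·(-1) - 0·1 = 4 - 0 = 4; M22 = (-4)·(-1) - (-2)·1 = 4 - (-2) = 6; M33 = (-4)·(-4) - (-2)·0 = 16 - 0 = 16; sum of minors = 26.
det A = (-4)·((-4)·(-1) - 0·1) - (-2)·(0·(-1) - 0·1) + (-2)·(0·1 - (-4)·1) = (-4)·4 - (-2)·0 + (-2)·4 = -24.
So p(s) = det(sI - A) = s^3 + 9s^2 + 26s + 24.
Rational-root test: any integer root divides 24. Testing small divisors, s = -2 works: p(-2) = -8 + 36 + (-52) + 24 = 0, so (s + 2) is a factor.
Dividing, p(s) = (s + 2)(s^2 + 7s + 12).
Factor s^2 + 7s + 12: two numbers with sum -7 and product 12 are -3 and -4, so s^2 + 7s + 12 = (s + 3)(s + 4).
Hence p(s) = (s + 2) (s + 3) (s + 4), with roots -4, -3, -2.
All eigenvalues have negative real part, so the system is asymptotically stable.

-4, -3, -2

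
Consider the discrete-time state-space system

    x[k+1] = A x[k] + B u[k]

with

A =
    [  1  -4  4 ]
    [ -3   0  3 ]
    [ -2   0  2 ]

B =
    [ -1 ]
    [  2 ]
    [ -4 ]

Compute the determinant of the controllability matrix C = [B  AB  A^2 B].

AB = [[-25], [-9], [-6]]
A^2B = [[-13], [57], [38]]
Controllability matrix C = [B  AB  A^2B] = [[-1, -25, -13], [2, -9, 57], [-4, -6, 38]]
Expanding along the first row, det(C) = (-1)·((-9)·38 - 57·(-6)) - (-25)·(2·38 - 57·(-4)) + (-13)·(2·(-6) - (-9)·(-4)) = (-1)·0 - (-25)·304 + (-13)·(-48) = 8224
Since det(C) ≠ 0, rank(C) = 3 and the system is completely controllable.

8224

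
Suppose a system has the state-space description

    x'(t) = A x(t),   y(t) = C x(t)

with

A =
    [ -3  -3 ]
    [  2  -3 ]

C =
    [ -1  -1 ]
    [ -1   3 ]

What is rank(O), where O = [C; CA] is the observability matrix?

CA = [[1, 6], [9, -6]]
Observability matrix O = [C; CA] = [[-1, -1], [-1, 3], [1, 6], [9, -6]]
Take the 2×2 submatrix of O formed by rows 1, 2: [[-1, -1], [-1, 3]]. Its determinant is (-1)·3 - (-1)·(-1) = -3 - 1 = -4 ≠ 0.
So rank(O) ≥ 2; since O has 2 columns, rank(O) = 2.
rank(O) = 2 = n, so the pair (A, C) is completely observable.

2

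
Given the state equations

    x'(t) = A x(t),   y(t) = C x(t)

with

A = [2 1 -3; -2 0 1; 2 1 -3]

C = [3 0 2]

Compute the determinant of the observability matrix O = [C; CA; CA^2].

CA = [[10, 5, -15]]
CA^2 = [[-20, -5, 20]]
Observability matrix O = [C; CA; CA^2] = [[3, 0, 2], [10, 5, -15], [-20, -5, 20]]
Expanding along the first row, det(O) = 3·(5·20 - (-15)·(-5)) - 0·(10·20 - (-15)·(-20)) + 2·(10·(-5) - 5·(-20)) = 3·25 - 0·(-100) + 2·50 = 175
Since det(O) ≠ 0, rank(O) = 3 and the system is completely observable.

175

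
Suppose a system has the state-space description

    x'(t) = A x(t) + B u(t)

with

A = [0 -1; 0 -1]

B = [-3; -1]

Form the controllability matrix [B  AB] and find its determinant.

-2

AB = [[1], [1]]
Controllability matrix C = [B  AB] = [[-3, 1], [-1, 1]]
det(C) = (-3)·1 - 1·(-1) = -3 - (-1) = -2
Since det(C) ≠ 0, rank(C) = 2 and the system is completely controllable.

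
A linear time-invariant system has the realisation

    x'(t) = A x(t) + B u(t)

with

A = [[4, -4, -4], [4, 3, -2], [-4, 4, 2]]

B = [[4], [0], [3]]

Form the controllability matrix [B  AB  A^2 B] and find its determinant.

3112

AB = [[4], [10], [-10]]
A^2B = [[16], [66], [4]]
Controllability matrix C = [B  AB  A^2B] = [[4, 4, 16], [0, 10, 66], [3, -10, 4]]
Expanding along the first row, det(C) = 4·(10·4 - 66·(-10)) - 4·(0·4 - 66·3) + 16·(0·(-10) - 10·3) = 4·700 - 4·(-198) + 16·(-30) = 3112
Since det(C) ≠ 0, rank(C) = 3 and the system is completely controllable.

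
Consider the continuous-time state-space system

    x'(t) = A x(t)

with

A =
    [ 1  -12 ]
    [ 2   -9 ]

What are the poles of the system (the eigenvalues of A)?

-5, -3

det(sI - A) = s^2 - (tr A)s + det A, with tr A = 1 + (-9) = -8 and det A = 1·(-9) - (-12)·2 = -9 - (-24) = 15.
So p(s) = det(sI - A) = s^2 + 8s + 15.
Factor s^2 + 8s + 15: two numbers with sum -8 and product 15 are -3 and -5, so s^2 + 8s + 15 = (s + 3)(s + 5).
Hence p(s) = (s + 3) (s + 5), with roots -5, -3.
All eigenvalues have negative real part, so the system is asymptotically stable.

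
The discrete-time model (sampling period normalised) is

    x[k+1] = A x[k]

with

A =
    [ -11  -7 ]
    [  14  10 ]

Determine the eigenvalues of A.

-4, 3

det(zI - A) = z^2 - (tr A)z + det A, with tr A = (-11) + 10 = -1 and det A = (-11)·10 - (-7)·14 = -110 - (-98) = -12.
So p(z) = det(zI - A) = z^2 + z - 12.
Factor z^2 + z - 12: two numbers with sum -1 and product -12 are 3 and -4, so z^2 + z - 12 = (z - 3)(z + 4).
Hence p(z) = (z - 3) (z + 4), with roots -4, 3.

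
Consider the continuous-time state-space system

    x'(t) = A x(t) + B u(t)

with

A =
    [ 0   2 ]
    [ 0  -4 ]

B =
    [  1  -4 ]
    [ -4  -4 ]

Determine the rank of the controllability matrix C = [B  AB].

AB = [[-8, -8], [16, 16]]
Controllability matrix C = [B  AB] = [[1, -4, -8, -8], [-4, -4, 16, 16]]
Take the 2×2 submatrix of C formed by columns 1, 2: [[1, -4], [-4, -4]]. Its determinant is 1·(-4) - (-4)·(-4) = -4 - 16 = -20 ≠ 0.
So rank(C) ≥ 2; since C has 2 rows, rank(C) = 2.
rank(C) = 2 = n, so the pair (A, B) is completely controllable.

2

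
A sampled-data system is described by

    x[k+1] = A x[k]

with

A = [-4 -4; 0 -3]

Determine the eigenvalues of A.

det(zI - A) = z^2 - (tr A)z + det A, with tr A = (-4) + (-3) = -7 and det A = (-4)·(-3) - (-4)·0 = 12 - 0 = 12.
So p(z) = det(zI - A) = z^2 + 7z + 12.
Factor z^2 + 7z + 12: two numbers with sum -7 and product 12 are -3 and -4, so z^2 + 7z + 12 = (z + 3)(z + 4).
Hence p(z) = (z + 3) (z + 4), with roots -4, -3.

-4, -3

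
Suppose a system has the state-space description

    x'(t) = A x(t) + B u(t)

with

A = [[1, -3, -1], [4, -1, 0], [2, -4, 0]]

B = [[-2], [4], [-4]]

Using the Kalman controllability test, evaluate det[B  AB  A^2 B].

-4096

AB = [[-10], [-12], [-20]]
A^2B = [[46], [-28], [28]]
Controllability matrix C = [B  AB  A^2B] = [[-2, -10, 46], [4, -12, -28], [-4, -20, 28]]
Expanding along the first row, det(C) = (-2)·((-12)·28 - (-28)·(-20)) - (-10)·(4·28 - (-28)·(-4)) + 46·(4·(-20) - (-12)·(-4)) = (-2)·(-896) - (-10)·0 + 46·(-128) = -4096
Since det(C) ≠ 0, rank(C) = 3 and the system is completely controllable.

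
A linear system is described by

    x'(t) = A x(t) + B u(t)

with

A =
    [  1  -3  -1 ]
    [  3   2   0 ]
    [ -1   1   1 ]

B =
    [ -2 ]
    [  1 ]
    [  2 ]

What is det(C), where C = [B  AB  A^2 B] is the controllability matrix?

236

AB = [[-7], [-4], [5]]
A^2B = [[0], [-29], [8]]
Controllability matrix C = [B  AB  A^2B] = [[-2, -7, 0], [1, -4, -29], [2, 5, 8]]
Expanding along the first row, det(C) = (-2)·((-4)·8 - (-29)·5) - (-7)·(1·8 - (-29)·2) + 0·(1·5 - (-4)·2) = (-2)·113 - (-7)·66 + 0·13 = 236
Since det(C) ≠ 0, rank(C) = 3 and the system is completely controllable.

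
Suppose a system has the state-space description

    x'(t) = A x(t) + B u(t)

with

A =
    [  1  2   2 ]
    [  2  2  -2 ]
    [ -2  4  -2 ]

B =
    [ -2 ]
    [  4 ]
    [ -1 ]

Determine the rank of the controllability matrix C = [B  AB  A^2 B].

3

AB = [[4], [6], [22]]
A^2B = [[60], [-24], [-28]]
Controllability matrix C = [B  AB  A^2B] = [[-2, 4, 60], [4, 6, -24], [-1, 22, -28]]
det(C) = (-2)·(6·(-28) - (-24)·22) - 4·(4·(-28) - (-24)·(-1)) + 60·(4·22 - 6·(-1)) = (-2)·360 - 4·(-136) + 60·94 = 5464 ≠ 0, so rank(C) = 3.
rank(C) = 3 = n, so the pair (A, B) is completely controllable.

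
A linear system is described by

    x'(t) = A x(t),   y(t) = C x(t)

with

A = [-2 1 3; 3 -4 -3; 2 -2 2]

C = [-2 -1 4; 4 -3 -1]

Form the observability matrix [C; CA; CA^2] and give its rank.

3

CA = [[9, -6, 5], [-19, 18, 19]]
CA^2 = [[-26, 23, 55], [130, -129, -73]]
Observability matrix O = [C; CA; CA^2] = [[-2, -1, 4], [4, -3, -1], [9, -6, 5], [-19, 18, 19], [-26, 23, 55], [130, -129, -73]]
Take the 3×3 submatrix of O formed by rows 1, 2, 3: [[-2, -1, 4], [4, -3, -1], [9, -6, 5]]. Its determinant is (-2)·((-3)·5 - (-1)·(-6)) - (-1)·(4·5 - (-1)·9) + 4·(4·(-6) - (-3)·9) = (-2)·(-21) - (-1)·29 + 4·3 = 83 ≠ 0.
So rank(O) ≥ 3; since O has 3 columns, rank(O) = 3.
rank(O) = 3 = n, so the pair (A, C) is completely observable.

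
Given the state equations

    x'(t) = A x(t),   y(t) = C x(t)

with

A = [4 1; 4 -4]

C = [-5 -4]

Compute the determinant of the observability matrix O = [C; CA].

CA = [[-36, 11]]
Observability matrix O = [C; CA] = [[-5, -4], [-36, 11]]
det(O) = (-5)·11 - (-4)·(-36) = -55 - 144 = -199
Since det(O) ≠ 0, rank(O) = 2 and the system is completely observable.

-199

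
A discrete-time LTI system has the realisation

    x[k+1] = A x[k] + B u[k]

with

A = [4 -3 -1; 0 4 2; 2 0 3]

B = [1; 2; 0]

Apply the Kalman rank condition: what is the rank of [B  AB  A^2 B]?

AB = [[-2], [8], [2]]
A^2B = [[-34], [36], [2]]
Controllability matrix C = [B  AB  A^2B] = [[1, -2, -34], [2, 8, 36], [0, 2, 2]]
det(C) = 1·(8·2 - 36·2) - (-2)·(2·2 - 36·0) + (-34)·(2·2 - 8·0) = 1·(-56) - (-2)·4 + (-34)·4 = -184 ≠ 0, so rank(C) = 3.
rank(C) = 3 = n, so the pair (A, B) is completely controllable.

3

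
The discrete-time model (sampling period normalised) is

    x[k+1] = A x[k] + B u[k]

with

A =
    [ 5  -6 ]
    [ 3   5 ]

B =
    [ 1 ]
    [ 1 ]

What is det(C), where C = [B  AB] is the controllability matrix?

AB = [[-1], [8]]
Controllability matrix C = [B  AB] = [[1, -1], [1, 8]]
det(C) = 1·8 - (-1)·1 = 8 - (-1) = 9
Since det(C) ≠ 0, rank(C) = 2 and the system is completely controllable.

9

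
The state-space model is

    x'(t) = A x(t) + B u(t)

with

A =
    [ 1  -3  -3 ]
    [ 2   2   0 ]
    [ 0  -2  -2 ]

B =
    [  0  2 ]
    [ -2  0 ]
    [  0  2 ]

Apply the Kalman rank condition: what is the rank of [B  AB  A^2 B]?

AB = [[6, -4], [-4, 4], [4, -4]]
A^2B = [[6, -4], [4, 0], [0, 0]]
Controllability matrix C = [B  AB  A^2B] = [[0, 2, 6, -4, 6, -4], [-2, 0, -4, 4, 4, 0], [0, 2, 4, -4, 0, 0]]
Take the 3×3 submatrix of C formed by columns 1, 2, 3: [[0, 2, 6], [-2, 0, -4], [0, 2, 4]]. Its determinant is 0·(0·4 - (-4)·2) - 2·((-2)·4 - (-4)·0) + 6·((-2)·2 - 0·0) = 0·8 - 2·(-8) + 6·(-4) = -8 ≠ 0.
So rank(C) ≥ 3; since C has 3 rows, rank(C) = 3.
rank(C) = 3 = n, so the pair (A, B) is completely controllable.

3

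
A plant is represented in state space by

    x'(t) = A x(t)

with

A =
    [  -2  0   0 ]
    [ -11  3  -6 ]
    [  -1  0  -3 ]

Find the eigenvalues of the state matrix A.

det(sI - A) = s^3 - (tr A)s^2 + (M11 + M22 + M33)s - det A, where Mii is the 2×2 principal minor of A obtained by deleting row i and column i.
tr A = (-2) + 3 + (-3) = -2; M11 = 3·(-3) - (-6)·0 = -9 - 0 = -9; M22 = (-2)·(-3) - 0·(-1) = 6 - 0 = 6; M33 = (-2)·3 - 0·(-11) = -6 - 0 = -6; sum of minors = -9.
det A = (-2)·(3·(-3) - (-6)·0) - 0·((-11)·(-3) - (-6)·(-1)) + 0·((-11)·0 - 3·(-1)) = (-2)·(-9) - 0·27 + 0·3 = 18.
So p(s) = det(sI - A) = s^3 + 2s^2 - 9s - 18.
Rational-root test: any integer root divides -18. Testing small divisors, s = -2 works: p(-2) = -8 + 8 + 18 + (-18) = 0, so (s + 2) is a factor.
Dividing, p(s) = (s + 2)(s^2 - 9).
Factor s^2 - 9: two numbers with sum 0 and product -9 are 3 and -3, so s^2 - 9 = (s - 3)(s + 3).
Hence p(s) = (s - 3) (s + 2) (s + 3), with roots -3, -2, 3.
At least one eigenvalue has non-negative real part, so the system is not asymptotically stable.

-3, -2, 3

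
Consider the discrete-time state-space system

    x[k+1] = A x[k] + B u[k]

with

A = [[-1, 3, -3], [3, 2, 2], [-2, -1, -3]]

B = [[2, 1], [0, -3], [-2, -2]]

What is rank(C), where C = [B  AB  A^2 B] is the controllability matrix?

3

AB = [[4, -4], [2, -7], [2, 7]]
A^2B = [[-4, -38], [20, -12], [-16, -6]]
Controllability matrix C = [B  AB  A^2B] = [[2, 1, 4, -4, -4, -38], [0, -3, 2, -7, 20, -12], [-2, -2, 2, 7, -16, -6]]
Take the 3×3 submatrix of C formed by columns 1, 2, 3: [[2, 1, 4], [0, -3, 2], [-2, -2, 2]]. Its determinant is 2·((-3)·2 - 2·(-2)) - 1·(0·2 - 2·(-2)) + 4·(0·(-2) - (-3)·(-2)) = 2·(-2) - 1·4 + 4·(-6) = -32 ≠ 0.
So rank(C) ≥ 3; since C has 3 rows, rank(C) = 3.
rank(C) = 3 = n, so the pair (A, B) is completely controllable.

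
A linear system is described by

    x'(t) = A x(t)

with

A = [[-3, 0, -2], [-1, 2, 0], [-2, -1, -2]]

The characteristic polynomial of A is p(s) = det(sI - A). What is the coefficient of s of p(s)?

Expand det(sI - A) for the 3×3 matrix.
p(s) = s^3 + 3s^2 - 8s - 2.
(Check: constant term = det(-A) = (-1)^3 det A = -2; coefficient of s^2 = -tr A = 3.)
The coefficient of s is -8.

-8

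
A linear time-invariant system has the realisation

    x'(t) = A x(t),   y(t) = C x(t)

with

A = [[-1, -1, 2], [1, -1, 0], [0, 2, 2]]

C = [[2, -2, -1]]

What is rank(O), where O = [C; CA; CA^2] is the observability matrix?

3

CA = [[-4, -2, 2]]
CA^2 = [[2, 10, -4]]
Observability matrix O = [C; CA; CA^2] = [[2, -2, -1], [-4, -2, 2], [2, 10, -4]]
det(O) = 2·((-2)·(-4) - 2·10) - (-2)·((-4)·(-4) - 2·2) + (-1)·((-4)·10 - (-2)·2) = 2·(-12) - (-2)·12 + (-1)·(-36) = 36 ≠ 0, so rank(O) = 3.
rank(O) = 3 = n, so the pair (A, C) is completely observable.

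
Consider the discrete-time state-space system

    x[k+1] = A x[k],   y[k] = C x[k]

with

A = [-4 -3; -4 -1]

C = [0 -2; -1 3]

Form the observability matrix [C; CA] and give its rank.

CA = [[8, 2], [-8, 0]]
Observability matrix O = [C; CA] = [[0, -2], [-1, 3], [8, 2], [-8, 0]]
Take the 2×2 submatrix of O formed by rows 1, 2: [[0, -2], [-1, 3]]. Its determinant is 0·3 - (-2)·(-1) = 0 - 2 = -2 ≠ 0.
So rank(O) ≥ 2; since O has 2 columns, rank(O) = 2.
rank(O) = 2 = n, so the pair (A, C) is completely observable.

2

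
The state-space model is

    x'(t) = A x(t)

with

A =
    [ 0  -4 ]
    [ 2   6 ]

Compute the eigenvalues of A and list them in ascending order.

det(sI - A) = s^2 - (tr A)s + det A, with tr A = 0 + 6 = 6 and det A = 0·6 - (-4)·2 = 0 - (-8) = 8.
So p(s) = det(sI - A) = s^2 - 6s + 8.
Factor s^2 - 6s + 8: two numbers with sum 6 and product 8 are 4 and 2, so s^2 - 6s + 8 = (s - 4)(s - 2).
Hence p(s) = (s - 4) (s - 2), with roots 2, 4.
At least one eigenvalue has non-negative real part, so the system is not asymptotically stable.

2, 4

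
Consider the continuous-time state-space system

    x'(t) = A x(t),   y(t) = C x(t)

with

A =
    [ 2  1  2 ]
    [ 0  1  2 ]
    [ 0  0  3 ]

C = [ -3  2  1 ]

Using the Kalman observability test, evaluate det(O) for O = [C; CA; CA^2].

-180

CA = [[-6, -1, 1]]
CA^2 = [[-12, -7, -11]]
Observability matrix O = [C; CA; CA^2] = [[-3, 2, 1], [-6, -1, 1], [-12, -7, -11]]
Expanding along the first row, det(O) = (-3)·((-1)·(-11) - 1·(-7)) - 2·((-6)·(-11) - 1·(-12)) + 1·((-6)·(-7) - (-1)·(-12)) = (-3)·18 - 2·78 + 1·30 = -180
Since det(O) ≠ 0, rank(O) = 3 and the system is completely observable.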